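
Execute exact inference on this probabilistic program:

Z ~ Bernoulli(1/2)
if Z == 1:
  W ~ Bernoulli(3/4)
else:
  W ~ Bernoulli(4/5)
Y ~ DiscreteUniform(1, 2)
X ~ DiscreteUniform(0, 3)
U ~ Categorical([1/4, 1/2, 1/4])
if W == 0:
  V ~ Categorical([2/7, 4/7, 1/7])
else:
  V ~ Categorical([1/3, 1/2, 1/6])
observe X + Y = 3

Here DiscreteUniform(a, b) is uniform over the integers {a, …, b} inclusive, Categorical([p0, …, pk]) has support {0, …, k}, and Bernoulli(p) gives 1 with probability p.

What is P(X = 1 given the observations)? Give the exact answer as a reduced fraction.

Enumerate traces; 72 have nonzero weight after conditioning:
  (Z=0, W=0, Y=1, X=2, U=0, V=0) weight 1/1120
  (Z=0, W=0, Y=1, X=2, U=0, V=1) weight 1/560
  (Z=0, W=0, Y=1, X=2, U=0, V=2) weight 1/2240
  (Z=0, W=0, Y=1, X=2, U=1, V=0) weight 1/560
  (Z=0, W=0, Y=1, X=2, U=1, V=1) weight 1/280
  (Z=0, W=0, Y=1, X=2, U=1, V=2) weight 1/1120
  (Z=0, W=0, Y=1, X=2, U=2, V=0) weight 1/1120
  (Z=0, W=0, Y=1, X=2, U=2, V=1) weight 1/560
  (Z=0, W=0, Y=2, X=1, U=0, V=0) weight 1/1120
  … 63 more
Group by X:
  weight(X=1) = 1/8
  weight(X=2) = 1/8
Total weight = 1/8 + 1/8 = 1/4
P(X=1 | obs) = 1/8 / 1/4 = 1/2
P(X=2 | obs) = 1/8 / 1/4 = 1/2

P(X = 1 | obs) = 1/2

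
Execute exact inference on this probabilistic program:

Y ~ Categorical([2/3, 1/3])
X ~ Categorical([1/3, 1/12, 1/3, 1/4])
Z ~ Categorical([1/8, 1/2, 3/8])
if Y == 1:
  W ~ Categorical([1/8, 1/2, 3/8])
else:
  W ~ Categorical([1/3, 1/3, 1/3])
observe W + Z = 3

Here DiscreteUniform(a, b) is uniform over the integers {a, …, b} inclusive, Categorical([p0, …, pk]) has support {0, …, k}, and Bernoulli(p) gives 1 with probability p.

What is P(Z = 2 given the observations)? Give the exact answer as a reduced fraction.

Enumerate traces; 16 have nonzero weight after conditioning:
  (Y=0, X=0, Z=1, W=2) weight 1/27
  (Y=0, X=0, Z=2, W=1) weight 1/36
  (Y=0, X=1, Z=1, W=2) weight 1/108
  (Y=0, X=1, Z=2, W=1) weight 1/144
  (Y=0, X=2, Z=1, W=2) weight 1/27
  (Y=0, X=2, Z=2, W=1) weight 1/36
  (Y=0, X=3, Z=1, W=2) weight 1/36
  (Y=0, X=3, Z=2, W=1) weight 1/48
  … 8 more
Group by Z:
  weight(Z=1) = 25/144
  weight(Z=2) = 7/48
Total weight = 25/144 + 7/48 = 23/72
P(Z=1 | obs) = 25/144 / 23/72 = 25/46
P(Z=2 | obs) = 7/48 / 23/72 = 21/46

P(Z = 2 | obs) = 21/46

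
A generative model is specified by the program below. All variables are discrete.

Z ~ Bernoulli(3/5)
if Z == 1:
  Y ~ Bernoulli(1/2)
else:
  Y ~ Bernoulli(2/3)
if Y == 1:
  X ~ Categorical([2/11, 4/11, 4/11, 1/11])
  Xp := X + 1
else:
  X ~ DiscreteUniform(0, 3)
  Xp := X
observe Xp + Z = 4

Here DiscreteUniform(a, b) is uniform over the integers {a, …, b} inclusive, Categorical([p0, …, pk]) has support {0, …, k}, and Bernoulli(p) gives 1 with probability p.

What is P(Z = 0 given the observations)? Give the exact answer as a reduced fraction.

P(Z = 0 | obs) = 32/275

Enumerate traces; 3 have nonzero weight after conditioning:
  (Z=0, Y=1, X=3) weight 4/165
  (Z=1, Y=0, X=3) weight 3/40
  (Z=1, Y=1, X=2) weight 6/55
Group by Z:
  weight(Z=0) = 4/165
  weight(Z=1) = 81/440
Total weight = 4/165 + 81/440 = 5/24
P(Z=0 | obs) = 4/165 / 5/24 = 32/275
P(Z=1 | obs) = 81/440 / 5/24 = 243/275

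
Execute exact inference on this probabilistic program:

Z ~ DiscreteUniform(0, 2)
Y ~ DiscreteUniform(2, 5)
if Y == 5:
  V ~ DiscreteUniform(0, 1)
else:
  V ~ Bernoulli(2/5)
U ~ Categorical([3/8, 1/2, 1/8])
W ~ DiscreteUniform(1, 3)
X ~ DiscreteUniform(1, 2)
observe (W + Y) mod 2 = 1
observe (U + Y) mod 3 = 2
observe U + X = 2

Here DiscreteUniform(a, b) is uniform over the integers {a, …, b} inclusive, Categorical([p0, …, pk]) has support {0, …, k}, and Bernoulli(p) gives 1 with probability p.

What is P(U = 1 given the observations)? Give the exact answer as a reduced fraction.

P(U = 1 | obs) = 8/17

Enumerate traces; 30 have nonzero weight after conditioning:
  (Z=0, Y=2, V=0, U=0, W=1, X=2) weight 1/320
  (Z=0, Y=2, V=0, U=0, W=3, X=2) weight 1/320
  (Z=0, Y=2, V=1, U=0, W=1, X=2) weight 1/480
  (Z=0, Y=2, V=1, U=0, W=3, X=2) weight 1/480
  (Z=0, Y=4, V=0, U=1, W=1, X=1) weight 1/240
  (Z=0, Y=4, V=0, U=1, W=3, X=1) weight 1/240
  (Z=0, Y=4, V=1, U=1, W=1, X=1) weight 1/360
  (Z=0, Y=4, V=1, U=1, W=3, X=1) weight 1/360
  … 22 more
Group by U:
  weight(U=0) = 3/64
  weight(U=1) = 1/24
Total weight = 3/64 + 1/24 = 17/192
P(U=0 | obs) = 3/64 / 17/192 = 9/17
P(U=1 | obs) = 1/24 / 17/192 = 8/17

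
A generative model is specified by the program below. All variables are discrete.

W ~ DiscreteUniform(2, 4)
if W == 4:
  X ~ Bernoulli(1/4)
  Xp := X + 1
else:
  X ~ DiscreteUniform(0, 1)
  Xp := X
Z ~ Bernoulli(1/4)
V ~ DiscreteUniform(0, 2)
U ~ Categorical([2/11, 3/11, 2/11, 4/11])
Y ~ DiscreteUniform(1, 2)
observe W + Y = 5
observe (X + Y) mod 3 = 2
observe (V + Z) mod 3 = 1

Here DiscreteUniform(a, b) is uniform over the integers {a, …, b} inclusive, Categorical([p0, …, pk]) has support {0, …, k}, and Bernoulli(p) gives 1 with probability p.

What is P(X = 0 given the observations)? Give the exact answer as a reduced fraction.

P(X = 0 | obs) = 2/3

Enumerate traces; 16 have nonzero weight after conditioning:
  (W=3, X=0, Z=0, V=1, U=0, Y=2) weight 1/264
  (W=3, X=0, Z=0, V=1, U=1, Y=2) weight 1/176
  (W=3, X=0, Z=0, V=1, U=2, Y=2) weight 1/264
  (W=3, X=0, Z=0, V=1, U=3, Y=2) weight 1/132
  (W=3, X=0, Z=1, V=0, U=0, Y=2) weight 1/792
  (W=3, X=0, Z=1, V=0, U=1, Y=2) weight 1/528
  (W=3, X=0, Z=1, V=0, U=2, Y=2) weight 1/792
  (W=3, X=0, Z=1, V=0, U=3, Y=2) weight 1/396
  (W=4, X=1, Z=0, V=1, U=0, Y=1) weight 1/528
  … 7 more
Group by X:
  weight(X=0) = 1/36
  weight(X=1) = 1/72
Total weight = 1/36 + 1/72 = 1/24
P(X=0 | obs) = 1/36 / 1/24 = 2/3
P(X=1 | obs) = 1/72 / 1/24 = 1/3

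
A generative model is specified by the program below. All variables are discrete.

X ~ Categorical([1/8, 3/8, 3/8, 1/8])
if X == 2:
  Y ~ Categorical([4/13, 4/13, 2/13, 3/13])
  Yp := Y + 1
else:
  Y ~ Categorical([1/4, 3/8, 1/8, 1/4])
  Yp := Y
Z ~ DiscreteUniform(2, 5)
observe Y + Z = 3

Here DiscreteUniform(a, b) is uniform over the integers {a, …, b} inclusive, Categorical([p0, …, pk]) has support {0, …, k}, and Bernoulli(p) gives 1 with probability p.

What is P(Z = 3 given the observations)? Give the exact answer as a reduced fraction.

P(Z = 3 | obs) = 226/517

Enumerate traces; 8 have nonzero weight after conditioning:
  (X=0, Y=0, Z=3) weight 1/128
  (X=0, Y=1, Z=2) weight 3/256
  (X=1, Y=0, Z=3) weight 3/128
  (X=1, Y=1, Z=2) weight 9/256
  (X=2, Y=0, Z=3) weight 3/104
  (X=2, Y=1, Z=2) weight 3/104
  (X=3, Y=0, Z=3) weight 1/128
  (X=3, Y=1, Z=2) weight 3/256
Group by Z:
  weight(Z=2) = 291/3328
  weight(Z=3) = 113/1664
Total weight = 291/3328 + 113/1664 = 517/3328
P(Z=2 | obs) = 291/3328 / 517/3328 = 291/517
P(Z=3 | obs) = 113/1664 / 517/3328 = 226/517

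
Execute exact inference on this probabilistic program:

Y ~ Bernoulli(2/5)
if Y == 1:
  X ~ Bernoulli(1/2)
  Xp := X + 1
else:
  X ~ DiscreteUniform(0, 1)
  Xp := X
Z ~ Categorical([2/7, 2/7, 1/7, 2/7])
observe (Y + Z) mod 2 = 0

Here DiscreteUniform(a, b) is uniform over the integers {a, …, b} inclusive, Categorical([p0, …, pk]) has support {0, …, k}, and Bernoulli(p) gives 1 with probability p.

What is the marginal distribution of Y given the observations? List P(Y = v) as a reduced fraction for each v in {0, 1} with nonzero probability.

P(Y=0) = 9/17, P(Y=1) = 8/17

Enumerate traces; 8 have nonzero weight after conditioning:
  (Y=0, X=0, Z=0) weight 3/35
  (Y=0, X=0, Z=2) weight 3/70
  (Y=0, X=1, Z=0) weight 3/35
  (Y=0, X=1, Z=2) weight 3/70
  (Y=1, X=0, Z=1) weight 2/35
  (Y=1, X=0, Z=3) weight 2/35
  (Y=1, X=1, Z=1) weight 2/35
  (Y=1, X=1, Z=3) weight 2/35
Group by Y:
  weight(Y=0) = 9/35
  weight(Y=1) = 8/35
Total weight = 9/35 + 8/35 = 17/35
P(Y=0 | obs) = 9/35 / 17/35 = 9/17
P(Y=1 | obs) = 8/35 / 17/35 = 8/17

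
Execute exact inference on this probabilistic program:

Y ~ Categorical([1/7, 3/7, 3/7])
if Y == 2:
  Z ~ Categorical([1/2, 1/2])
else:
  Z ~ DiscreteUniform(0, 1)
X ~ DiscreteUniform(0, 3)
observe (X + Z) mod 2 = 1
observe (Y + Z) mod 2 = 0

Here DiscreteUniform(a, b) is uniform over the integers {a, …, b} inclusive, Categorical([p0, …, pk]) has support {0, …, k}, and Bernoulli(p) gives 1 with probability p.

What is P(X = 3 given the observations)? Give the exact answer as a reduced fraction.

P(X = 3 | obs) = 2/7

Enumerate traces; 6 have nonzero weight after conditioning:
  (Y=0, Z=0, X=1) weight 1/56
  (Y=0, Z=0, X=3) weight 1/56
  (Y=1, Z=1, X=0) weight 3/56
  (Y=1, Z=1, X=2) weight 3/56
  (Y=2, Z=0, X=1) weight 3/56
  (Y=2, Z=0, X=3) weight 3/56
Group by X:
  weight(X=0) = 3/56
  weight(X=1) = 1/14
  weight(X=2) = 3/56
  weight(X=3) = 1/14
Total weight = 3/56 + 1/14 + 3/56 + 1/14 = 1/4
P(X=0 | obs) = 3/56 / 1/4 = 3/14
P(X=1 | obs) = 1/14 / 1/4 = 2/7
P(X=2 | obs) = 3/56 / 1/4 = 3/14
P(X=3 | obs) = 1/14 / 1/4 = 2/7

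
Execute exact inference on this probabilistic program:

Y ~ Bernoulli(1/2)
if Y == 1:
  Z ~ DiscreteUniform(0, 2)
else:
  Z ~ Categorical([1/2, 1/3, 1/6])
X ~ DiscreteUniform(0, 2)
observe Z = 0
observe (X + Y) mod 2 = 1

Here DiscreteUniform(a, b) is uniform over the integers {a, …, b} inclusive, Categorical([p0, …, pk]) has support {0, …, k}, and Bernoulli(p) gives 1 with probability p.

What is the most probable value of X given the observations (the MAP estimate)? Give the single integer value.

argmax_v P(X = v | obs) = 1

Enumerate traces; 3 have nonzero weight after conditioning:
  (Y=0, Z=0, X=1) weight 1/12
  (Y=1, Z=0, X=0) weight 1/18
  (Y=1, Z=0, X=2) weight 1/18
Group by X:
  weight(X=0) = 1/18
  weight(X=1) = 1/12
  weight(X=2) = 1/18
Total weight = 1/18 + 1/12 + 1/18 = 7/36
P(X=0 | obs) = 1/18 / 7/36 = 2/7
P(X=1 | obs) = 1/12 / 7/36 = 3/7
P(X=2 | obs) = 1/18 / 7/36 = 2/7
argmax = 1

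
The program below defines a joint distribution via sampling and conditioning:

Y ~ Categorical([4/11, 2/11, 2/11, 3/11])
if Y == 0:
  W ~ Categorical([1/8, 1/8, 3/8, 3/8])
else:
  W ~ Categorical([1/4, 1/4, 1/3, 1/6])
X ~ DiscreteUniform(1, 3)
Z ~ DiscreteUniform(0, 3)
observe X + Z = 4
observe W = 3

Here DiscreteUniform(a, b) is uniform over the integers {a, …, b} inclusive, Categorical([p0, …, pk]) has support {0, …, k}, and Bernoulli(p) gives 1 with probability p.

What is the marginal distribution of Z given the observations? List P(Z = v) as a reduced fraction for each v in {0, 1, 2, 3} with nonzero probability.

P(Z=1) = 1/3, P(Z=2) = 1/3, P(Z=3) = 1/3

Enumerate traces; 12 have nonzero weight after conditioning:
  (Y=0, W=3, X=1, Z=3) weight 1/88
  (Y=0, W=3, X=2, Z=2) weight 1/88
  (Y=0, W=3, X=3, Z=1) weight 1/88
  (Y=1, W=3, X=1, Z=3) weight 1/396
  (Y=1, W=3, X=2, Z=2) weight 1/396
  (Y=1, W=3, X=3, Z=1) weight 1/396
  (Y=2, W=3, X=1, Z=3) weight 1/396
  (Y=2, W=3, X=2, Z=2) weight 1/396
  … 4 more
Group by Z:
  weight(Z=1) = 2/99
  weight(Z=2) = 2/99
  weight(Z=3) = 2/99
Total weight = 2/99 + 2/99 + 2/99 = 2/33
P(Z=1 | obs) = 2/99 / 2/33 = 1/3
P(Z=2 | obs) = 2/99 / 2/33 = 1/3
P(Z=3 | obs) = 2/99 / 2/33 = 1/3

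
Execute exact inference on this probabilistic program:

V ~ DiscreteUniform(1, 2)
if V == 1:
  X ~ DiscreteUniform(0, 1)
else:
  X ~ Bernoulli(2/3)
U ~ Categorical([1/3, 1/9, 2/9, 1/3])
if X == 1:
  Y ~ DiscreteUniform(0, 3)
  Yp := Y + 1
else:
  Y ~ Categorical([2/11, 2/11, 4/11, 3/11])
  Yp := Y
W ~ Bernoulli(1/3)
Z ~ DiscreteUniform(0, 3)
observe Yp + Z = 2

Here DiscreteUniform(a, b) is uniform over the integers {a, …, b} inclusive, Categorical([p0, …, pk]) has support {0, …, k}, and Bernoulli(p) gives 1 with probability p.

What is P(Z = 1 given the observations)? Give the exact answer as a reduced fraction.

P(Z = 1 | obs) = 117/314

Enumerate traces; 80 have nonzero weight after conditioning:
  (V=1, X=0, U=0, Y=0, W=0, Z=2) weight 1/396
  (V=1, X=0, U=0, Y=0, W=1, Z=2) weight 1/792
  (V=1, X=0, U=0, Y=1, W=0, Z=1) weight 1/396
  (V=1, X=0, U=0, Y=1, W=1, Z=1) weight 1/792
  (V=1, X=0, U=0, Y=2, W=0, Z=0) weight 1/198
  (V=1, X=0, U=0, Y=2, W=1, Z=0) weight 1/396
  (V=1, X=0, U=1, Y=0, W=0, Z=2) weight 1/1188
  (V=1, X=0, U=1, Y=0, W=1, Z=2) weight 1/2376
  … 72 more
Group by Z:
  weight(Z=0) = 157/2112
  weight(Z=1) = 39/704
  weight(Z=2) = 5/264
Total weight = 157/2112 + 39/704 + 5/264 = 157/1056
P(Z=0 | obs) = 157/2112 / 157/1056 = 1/2
P(Z=1 | obs) = 39/704 / 157/1056 = 117/314
P(Z=2 | obs) = 5/264 / 157/1056 = 20/157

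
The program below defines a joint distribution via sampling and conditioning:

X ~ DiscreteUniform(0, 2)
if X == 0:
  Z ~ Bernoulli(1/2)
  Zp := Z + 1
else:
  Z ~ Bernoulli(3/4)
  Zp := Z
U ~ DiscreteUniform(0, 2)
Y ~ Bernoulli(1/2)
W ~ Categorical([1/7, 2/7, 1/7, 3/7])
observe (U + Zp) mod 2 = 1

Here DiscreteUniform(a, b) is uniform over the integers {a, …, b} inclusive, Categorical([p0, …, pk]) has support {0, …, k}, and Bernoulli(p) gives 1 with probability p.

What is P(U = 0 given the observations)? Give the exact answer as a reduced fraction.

P(U = 0 | obs) = 2/5

Enumerate traces; 72 have nonzero weight after conditioning:
  (X=0, Z=0, U=0, Y=0, W=0) weight 1/252
  (X=0, Z=0, U=0, Y=0, W=1) weight 1/126
  (X=0, Z=0, U=0, Y=0, W=2) weight 1/252
  (X=0, Z=0, U=0, Y=0, W=3) weight 1/84
  (X=0, Z=0, U=0, Y=1, W=0) weight 1/252
  (X=0, Z=0, U=0, Y=1, W=1) weight 1/126
  (X=0, Z=0, U=0, Y=1, W=2) weight 1/252
  (X=0, Z=0, U=0, Y=1, W=3) weight 1/84
  (X=0, Z=0, U=2, Y=0, W=0) weight 1/252
  (X=0, Z=1, U=1, Y=0, W=0) weight 1/252
  … 62 more
Group by U:
  weight(U=0) = 2/9
  weight(U=1) = 1/9
  weight(U=2) = 2/9
Total weight = 2/9 + 1/9 + 2/9 = 5/9
P(U=0 | obs) = 2/9 / 5/9 = 2/5
P(U=1 | obs) = 1/9 / 5/9 = 1/5
P(U=2 | obs) = 2/9 / 5/9 = 2/5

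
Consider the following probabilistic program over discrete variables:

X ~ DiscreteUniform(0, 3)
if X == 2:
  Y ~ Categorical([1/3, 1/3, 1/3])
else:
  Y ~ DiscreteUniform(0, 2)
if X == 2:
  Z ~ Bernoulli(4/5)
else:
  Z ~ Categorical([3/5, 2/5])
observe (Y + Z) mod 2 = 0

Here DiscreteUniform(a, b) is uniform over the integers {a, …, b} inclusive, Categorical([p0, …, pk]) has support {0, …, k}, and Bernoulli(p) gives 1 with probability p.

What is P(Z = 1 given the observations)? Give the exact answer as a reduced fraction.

P(Z = 1 | obs) = 1/3

Enumerate traces; 12 have nonzero weight after conditioning:
  (X=0, Y=0, Z=0) weight 1/20
  (X=0, Y=1, Z=1) weight 1/30
  (X=0, Y=2, Z=0) weight 1/20
  (X=1, Y=0, Z=0) weight 1/20
  (X=1, Y=1, Z=1) weight 1/30
  (X=1, Y=2, Z=0) weight 1/20
  (X=2, Y=0, Z=0) weight 1/60
  (X=2, Y=1, Z=1) weight 1/15
  … 4 more
Group by Z:
  weight(Z=0) = 1/3
  weight(Z=1) = 1/6
Total weight = 1/3 + 1/6 = 1/2
P(Z=0 | obs) = 1/3 / 1/2 = 2/3
P(Z=1 | obs) = 1/6 / 1/2 = 1/3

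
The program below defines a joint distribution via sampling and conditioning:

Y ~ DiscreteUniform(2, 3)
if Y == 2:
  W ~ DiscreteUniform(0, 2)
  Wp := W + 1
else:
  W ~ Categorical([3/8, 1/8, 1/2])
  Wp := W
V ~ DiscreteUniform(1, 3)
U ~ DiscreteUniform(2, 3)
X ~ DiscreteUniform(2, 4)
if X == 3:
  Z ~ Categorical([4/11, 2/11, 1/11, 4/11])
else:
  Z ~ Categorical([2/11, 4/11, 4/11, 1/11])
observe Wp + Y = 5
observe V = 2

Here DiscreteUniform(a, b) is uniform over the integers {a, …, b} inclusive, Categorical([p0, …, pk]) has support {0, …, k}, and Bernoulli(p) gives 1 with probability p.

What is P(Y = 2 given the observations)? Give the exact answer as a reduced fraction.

P(Y = 2 | obs) = 2/5

Enumerate traces; 48 have nonzero weight after conditioning:
  (Y=2, W=2, V=2, U=2, X=2, Z=0) weight 1/594
  (Y=2, W=2, V=2, U=2, X=2, Z=1) weight 1/297
  (Y=2, W=2, V=2, U=2, X=2, Z=2) weight 1/297
  (Y=2, W=2, V=2, U=2, X=2, Z=3) weight 1/1188
  (Y=2, W=2, V=2, U=2, X=3, Z=0) weight 1/297
  (Y=2, W=2, V=2, U=2, X=3, Z=1) weight 1/594
  (Y=2, W=2, V=2, U=2, X=3, Z=2) weight 1/1188
  (Y=2, W=2, V=2, U=2, X=3, Z=3) weight 1/297
  (Y=3, W=2, V=2, U=2, X=2, Z=0) weight 1/396
  … 39 more
Group by Y:
  weight(Y=2) = 1/18
  weight(Y=3) = 1/12
Total weight = 1/18 + 1/12 = 5/36
P(Y=2 | obs) = 1/18 / 5/36 = 2/5
P(Y=3 | obs) = 1/12 / 5/36 = 3/5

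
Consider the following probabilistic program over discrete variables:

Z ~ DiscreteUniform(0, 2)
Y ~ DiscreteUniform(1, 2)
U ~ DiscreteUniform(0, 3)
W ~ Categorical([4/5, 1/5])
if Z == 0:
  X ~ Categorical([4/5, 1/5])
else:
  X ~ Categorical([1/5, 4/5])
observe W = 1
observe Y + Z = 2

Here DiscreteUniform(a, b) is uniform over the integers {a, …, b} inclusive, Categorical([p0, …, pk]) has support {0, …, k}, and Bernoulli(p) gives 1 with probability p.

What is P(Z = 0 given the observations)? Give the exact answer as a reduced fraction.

Enumerate traces; 16 have nonzero weight after conditioning:
  (Z=0, Y=2, U=0, W=1, X=0) weight 1/150
  (Z=0, Y=2, U=0, W=1, X=1) weight 1/600
  (Z=0, Y=2, U=1, W=1, X=0) weight 1/150
  (Z=0, Y=2, U=1, W=1, X=1) weight 1/600
  (Z=0, Y=2, U=2, W=1, X=0) weight 1/150
  (Z=0, Y=2, U=2, W=1, X=1) weight 1/600
  (Z=0, Y=2, U=3, W=1, X=0) weight 1/150
  (Z=0, Y=2, U=3, W=1, X=1) weight 1/600
  (Z=1, Y=1, U=0, W=1, X=0) weight 1/600
  … 7 more
Group by Z:
  weight(Z=0) = 1/30
  weight(Z=1) = 1/30
Total weight = 1/30 + 1/30 = 1/15
P(Z=0 | obs) = 1/30 / 1/15 = 1/2
P(Z=1 | obs) = 1/30 / 1/15 = 1/2

P(Z = 0 | obs) = 1/2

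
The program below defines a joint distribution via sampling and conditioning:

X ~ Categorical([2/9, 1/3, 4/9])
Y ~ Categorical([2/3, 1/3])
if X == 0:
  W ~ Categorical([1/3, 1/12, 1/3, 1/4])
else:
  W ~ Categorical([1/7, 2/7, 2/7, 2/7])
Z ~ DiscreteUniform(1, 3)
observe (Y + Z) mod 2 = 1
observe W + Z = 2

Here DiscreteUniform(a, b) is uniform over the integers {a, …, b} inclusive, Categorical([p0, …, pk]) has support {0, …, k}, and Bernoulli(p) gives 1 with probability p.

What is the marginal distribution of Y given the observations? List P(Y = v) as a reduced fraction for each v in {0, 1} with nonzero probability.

Enumerate traces; 6 have nonzero weight after conditioning:
  (X=0, Y=0, W=1, Z=1) weight 1/243
  (X=0, Y=1, W=0, Z=2) weight 2/243
  (X=1, Y=0, W=1, Z=1) weight 4/189
  (X=1, Y=1, W=0, Z=2) weight 1/189
  (X=2, Y=0, W=1, Z=1) weight 16/567
  (X=2, Y=1, W=0, Z=2) weight 4/567
Group by Y:
  weight(Y=0) = 13/243
  weight(Y=1) = 5/243
Total weight = 13/243 + 5/243 = 2/27
P(Y=0 | obs) = 13/243 / 2/27 = 13/18
P(Y=1 | obs) = 5/243 / 2/27 = 5/18

P(Y=0) = 13/18, P(Y=1) = 5/18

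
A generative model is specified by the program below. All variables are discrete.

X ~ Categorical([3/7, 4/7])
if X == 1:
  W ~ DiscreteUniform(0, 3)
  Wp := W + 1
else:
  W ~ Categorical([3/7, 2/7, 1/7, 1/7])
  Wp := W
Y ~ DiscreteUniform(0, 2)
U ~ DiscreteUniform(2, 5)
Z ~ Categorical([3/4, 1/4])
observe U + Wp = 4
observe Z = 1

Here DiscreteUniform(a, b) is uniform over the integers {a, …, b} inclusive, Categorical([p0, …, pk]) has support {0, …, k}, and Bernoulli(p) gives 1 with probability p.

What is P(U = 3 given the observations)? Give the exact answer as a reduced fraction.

Enumerate traces; 15 have nonzero weight after conditioning:
  (X=0, W=0, Y=0, U=4, Z=1) weight 3/784
  (X=0, W=0, Y=1, U=4, Z=1) weight 3/784
  (X=0, W=0, Y=2, U=4, Z=1) weight 3/784
  (X=0, W=1, Y=0, U=3, Z=1) weight 1/392
  (X=0, W=1, Y=1, U=3, Z=1) weight 1/392
  (X=0, W=1, Y=2, U=3, Z=1) weight 1/392
  (X=0, W=2, Y=0, U=2, Z=1) weight 1/784
  (X=0, W=2, Y=1, U=2, Z=1) weight 1/784
  … 7 more
Group by U:
  weight(U=2) = 5/392
  weight(U=3) = 13/784
  weight(U=4) = 9/784
Total weight = 5/392 + 13/784 + 9/784 = 2/49
P(U=2 | obs) = 5/392 / 2/49 = 5/16
P(U=3 | obs) = 13/784 / 2/49 = 13/32
P(U=4 | obs) = 9/784 / 2/49 = 9/32

P(U = 3 | obs) = 13/32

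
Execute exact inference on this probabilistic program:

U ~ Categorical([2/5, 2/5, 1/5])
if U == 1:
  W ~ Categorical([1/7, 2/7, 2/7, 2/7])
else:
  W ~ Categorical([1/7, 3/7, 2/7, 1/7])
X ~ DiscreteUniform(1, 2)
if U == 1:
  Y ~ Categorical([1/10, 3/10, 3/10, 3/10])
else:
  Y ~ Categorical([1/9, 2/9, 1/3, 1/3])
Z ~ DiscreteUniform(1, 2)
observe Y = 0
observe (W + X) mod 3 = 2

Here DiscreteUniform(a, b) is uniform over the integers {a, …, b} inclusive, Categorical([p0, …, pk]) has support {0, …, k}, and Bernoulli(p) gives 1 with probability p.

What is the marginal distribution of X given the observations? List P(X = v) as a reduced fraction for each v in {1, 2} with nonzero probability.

P(X=1) = 21/40, P(X=2) = 19/40

Enumerate traces; 18 have nonzero weight after conditioning:
  (U=0, W=0, X=2, Y=0, Z=1) weight 1/630
  (U=0, W=0, X=2, Y=0, Z=2) weight 1/630
  (U=0, W=1, X=1, Y=0, Z=1) weight 1/210
  (U=0, W=1, X=1, Y=0, Z=2) weight 1/210
  (U=0, W=3, X=2, Y=0, Z=1) weight 1/630
  (U=0, W=3, X=2, Y=0, Z=2) weight 1/630
  (U=1, W=0, X=2, Y=0, Z=1) weight 1/700
  (U=1, W=0, X=2, Y=0, Z=2) weight 1/700
  … 10 more
Group by X:
  weight(X=1) = 1/50
  weight(X=2) = 19/1050
Total weight = 1/50 + 19/1050 = 4/105
P(X=1 | obs) = 1/50 / 4/105 = 21/40
P(X=2 | obs) = 19/1050 / 4/105 = 19/40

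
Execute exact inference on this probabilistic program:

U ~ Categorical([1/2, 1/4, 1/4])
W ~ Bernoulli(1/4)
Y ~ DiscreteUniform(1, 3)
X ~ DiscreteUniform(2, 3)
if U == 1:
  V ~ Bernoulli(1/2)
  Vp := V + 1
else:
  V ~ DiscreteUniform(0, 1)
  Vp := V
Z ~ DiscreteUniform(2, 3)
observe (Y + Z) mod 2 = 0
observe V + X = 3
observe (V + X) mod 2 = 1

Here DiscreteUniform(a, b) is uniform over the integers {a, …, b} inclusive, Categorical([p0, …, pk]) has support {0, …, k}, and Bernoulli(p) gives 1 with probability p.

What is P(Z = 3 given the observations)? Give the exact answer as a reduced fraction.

P(Z = 3 | obs) = 2/3

Enumerate traces; 36 have nonzero weight after conditioning:
  (U=0, W=0, Y=1, X=2, V=1, Z=3) weight 1/64
  (U=0, W=0, Y=1, X=3, V=0, Z=3) weight 1/64
  (U=0, W=0, Y=2, X=2, V=1, Z=2) weight 1/64
  (U=0, W=0, Y=2, X=3, V=0, Z=2) weight 1/64
  (U=0, W=0, Y=3, X=2, V=1, Z=3) weight 1/64
  (U=0, W=0, Y=3, X=3, V=0, Z=3) weight 1/64
  (U=0, W=1, Y=1, X=2, V=1, Z=3) weight 1/192
  (U=0, W=1, Y=1, X=3, V=0, Z=3) weight 1/192
  … 28 more
Group by Z:
  weight(Z=2) = 1/12
  weight(Z=3) = 1/6
Total weight = 1/12 + 1/6 = 1/4
P(Z=2 | obs) = 1/12 / 1/4 = 1/3
P(Z=3 | obs) = 1/6 / 1/4 = 2/3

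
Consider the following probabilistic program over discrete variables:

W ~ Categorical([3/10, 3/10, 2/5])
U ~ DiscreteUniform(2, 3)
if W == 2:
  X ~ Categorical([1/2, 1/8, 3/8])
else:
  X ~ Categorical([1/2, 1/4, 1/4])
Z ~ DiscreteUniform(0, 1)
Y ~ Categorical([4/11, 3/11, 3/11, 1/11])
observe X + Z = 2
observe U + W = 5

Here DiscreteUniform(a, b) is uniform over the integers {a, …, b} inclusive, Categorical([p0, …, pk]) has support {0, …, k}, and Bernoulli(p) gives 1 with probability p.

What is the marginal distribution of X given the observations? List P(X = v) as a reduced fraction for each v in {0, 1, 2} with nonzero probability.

Enumerate traces; 8 have nonzero weight after conditioning:
  (W=2, U=3, X=1, Z=1, Y=0) weight 1/220
  (W=2, U=3, X=1, Z=1, Y=1) weight 3/880
  (W=2, U=3, X=1, Z=1, Y=2) weight 3/880
  (W=2, U=3, X=1, Z=1, Y=3) weight 1/880
  (W=2, U=3, X=2, Z=0, Y=0) weight 3/220
  (W=2, U=3, X=2, Z=0, Y=1) weight 9/880
  (W=2, U=3, X=2, Z=0, Y=2) weight 9/880
  (W=2, U=3, X=2, Z=0, Y=3) weight 3/880
Group by X:
  weight(X=1) = 1/80
  weight(X=2) = 3/80
Total weight = 1/80 + 3/80 = 1/20
P(X=1 | obs) = 1/80 / 1/20 = 1/4
P(X=2 | obs) = 3/80 / 1/20 = 3/4

P(X=1) = 1/4, P(X=2) = 3/4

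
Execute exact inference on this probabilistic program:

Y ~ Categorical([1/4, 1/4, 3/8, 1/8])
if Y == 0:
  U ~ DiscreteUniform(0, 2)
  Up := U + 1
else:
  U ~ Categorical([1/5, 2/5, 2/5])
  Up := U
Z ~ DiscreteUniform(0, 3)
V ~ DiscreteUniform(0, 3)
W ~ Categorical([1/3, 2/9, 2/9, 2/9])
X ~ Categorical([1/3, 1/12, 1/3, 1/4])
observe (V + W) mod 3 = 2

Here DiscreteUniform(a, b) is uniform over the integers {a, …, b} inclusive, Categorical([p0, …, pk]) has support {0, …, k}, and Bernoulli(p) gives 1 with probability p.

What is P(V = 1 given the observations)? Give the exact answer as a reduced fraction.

Enumerate traces; 960 have nonzero weight after conditioning:
  (Y=0, U=0, Z=0, V=0, W=2, X=0) weight 1/2592
  (Y=0, U=0, Z=0, V=0, W=2, X=1) weight 1/10368
  (Y=0, U=0, Z=0, V=0, W=2, X=2) weight 1/2592
  (Y=0, U=0, Z=0, V=0, W=2, X=3) weight 1/3456
  (Y=0, U=0, Z=0, V=1, W=1, X=0) weight 1/2592
  (Y=0, U=0, Z=0, V=1, W=1, X=1) weight 1/10368
  (Y=0, U=0, Z=0, V=1, W=1, X=2) weight 1/2592
  (Y=0, U=0, Z=0, V=1, W=1, X=3) weight 1/3456
  (Y=0, U=0, Z=0, V=2, W=0, X=0) weight 1/1728
  (Y=0, U=0, Z=0, V=3, W=2, X=0) weight 1/2592
  … 950 more
Group by V:
  weight(V=0) = 1/18
  weight(V=1) = 1/18
  weight(V=2) = 5/36
  weight(V=3) = 1/18
Total weight = 1/18 + 1/18 + 5/36 + 1/18 = 11/36
P(V=0 | obs) = 1/18 / 11/36 = 2/11
P(V=1 | obs) = 1/18 / 11/36 = 2/11
P(V=2 | obs) = 5/36 / 11/36 = 5/11
P(V=3 | obs) = 1/18 / 11/36 = 2/11

P(V = 1 | obs) = 2/11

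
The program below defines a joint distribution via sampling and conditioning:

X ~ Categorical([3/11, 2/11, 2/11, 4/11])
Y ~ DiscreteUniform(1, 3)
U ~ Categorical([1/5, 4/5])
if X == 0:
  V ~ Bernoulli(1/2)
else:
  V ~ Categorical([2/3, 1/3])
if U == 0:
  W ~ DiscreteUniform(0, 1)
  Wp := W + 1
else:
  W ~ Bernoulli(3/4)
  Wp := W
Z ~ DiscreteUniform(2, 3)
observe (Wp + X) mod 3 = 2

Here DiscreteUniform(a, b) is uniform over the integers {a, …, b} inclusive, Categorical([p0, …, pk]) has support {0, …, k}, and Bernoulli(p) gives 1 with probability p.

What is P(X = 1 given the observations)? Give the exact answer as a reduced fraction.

P(X = 1 | obs) = 14/25

Enumerate traces; 60 have nonzero weight after conditioning:
  (X=0, Y=1, U=0, V=0, W=1, Z=2) weight 1/440
  (X=0, Y=1, U=0, V=0, W=1, Z=3) weight 1/440
  (X=0, Y=1, U=0, V=1, W=1, Z=2) weight 1/440
  (X=0, Y=1, U=0, V=1, W=1, Z=3) weight 1/440
  (X=0, Y=2, U=0, V=0, W=1, Z=2) weight 1/440
  (X=0, Y=2, U=0, V=0, W=1, Z=3) weight 1/440
  (X=0, Y=2, U=0, V=1, W=1, Z=2) weight 1/440
  (X=0, Y=2, U=0, V=1, W=1, Z=3) weight 1/440
  (X=1, Y=1, U=0, V=0, W=0, Z=2) weight 1/495
  (X=2, Y=1, U=1, V=0, W=0, Z=2) weight 2/495
  … 50 more
Group by X:
  weight(X=0) = 3/110
  weight(X=1) = 7/55
  weight(X=2) = 2/55
  weight(X=3) = 2/55
Total weight = 3/110 + 7/55 + 2/55 + 2/55 = 5/22
P(X=0 | obs) = 3/110 / 5/22 = 3/25
P(X=1 | obs) = 7/55 / 5/22 = 14/25
P(X=2 | obs) = 2/55 / 5/22 = 4/25
P(X=3 | obs) = 2/55 / 5/22 = 4/25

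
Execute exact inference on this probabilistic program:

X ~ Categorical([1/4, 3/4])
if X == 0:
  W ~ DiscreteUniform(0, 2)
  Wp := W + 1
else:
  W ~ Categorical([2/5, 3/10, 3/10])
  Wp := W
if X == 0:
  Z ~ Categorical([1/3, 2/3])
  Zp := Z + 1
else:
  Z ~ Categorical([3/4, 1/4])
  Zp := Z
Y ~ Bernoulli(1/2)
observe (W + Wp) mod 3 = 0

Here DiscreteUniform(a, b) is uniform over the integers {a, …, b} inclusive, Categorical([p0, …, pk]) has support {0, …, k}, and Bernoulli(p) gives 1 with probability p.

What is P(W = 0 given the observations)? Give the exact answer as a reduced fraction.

Enumerate traces; 8 have nonzero weight after conditioning:
  (X=0, W=1, Z=0, Y=0) weight 1/72
  (X=0, W=1, Z=0, Y=1) weight 1/72
  (X=0, W=1, Z=1, Y=0) weight 1/36
  (X=0, W=1, Z=1, Y=1) weight 1/36
  (X=1, W=0, Z=0, Y=0) weight 9/80
  (X=1, W=0, Z=0, Y=1) weight 9/80
  (X=1, W=0, Z=1, Y=0) weight 3/80
  (X=1, W=0, Z=1, Y=1) weight 3/80
Group by W:
  weight(W=0) = 3/10
  weight(W=1) = 1/12
Total weight = 3/10 + 1/12 = 23/60
P(W=0 | obs) = 3/10 / 23/60 = 18/23
P(W=1 | obs) = 1/12 / 23/60 = 5/23

P(W = 0 | obs) = 18/23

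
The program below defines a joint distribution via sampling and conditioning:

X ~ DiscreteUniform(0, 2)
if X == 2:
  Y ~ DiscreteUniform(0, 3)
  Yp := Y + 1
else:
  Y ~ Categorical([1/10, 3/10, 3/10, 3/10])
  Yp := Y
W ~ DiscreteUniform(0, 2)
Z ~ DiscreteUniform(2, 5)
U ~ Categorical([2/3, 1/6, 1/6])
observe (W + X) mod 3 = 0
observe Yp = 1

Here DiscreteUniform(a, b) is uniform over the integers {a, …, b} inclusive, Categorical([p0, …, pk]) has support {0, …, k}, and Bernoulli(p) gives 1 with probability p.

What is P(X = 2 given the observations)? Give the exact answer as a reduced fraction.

P(X = 2 | obs) = 5/17

Enumerate traces; 36 have nonzero weight after conditioning:
  (X=0, Y=1, W=0, Z=2, U=0) weight 1/180
  (X=0, Y=1, W=0, Z=2, U=1) weight 1/720
  (X=0, Y=1, W=0, Z=2, U=2) weight 1/720
  (X=0, Y=1, W=0, Z=3, U=0) weight 1/180
  (X=0, Y=1, W=0, Z=3, U=1) weight 1/720
  (X=0, Y=1, W=0, Z=3, U=2) weight 1/720
  (X=0, Y=1, W=0, Z=4, U=0) weight 1/180
  (X=0, Y=1, W=0, Z=4, U=1) weight 1/720
  (X=1, Y=1, W=2, Z=2, U=0) weight 1/180
  (X=2, Y=0, W=1, Z=2, U=0) weight 1/216
  … 26 more
Group by X:
  weight(X=0) = 1/30
  weight(X=1) = 1/30
  weight(X=2) = 1/36
Total weight = 1/30 + 1/30 + 1/36 = 17/180
P(X=0 | obs) = 1/30 / 17/180 = 6/17
P(X=1 | obs) = 1/30 / 17/180 = 6/17
P(X=2 | obs) = 1/36 / 17/180 = 5/17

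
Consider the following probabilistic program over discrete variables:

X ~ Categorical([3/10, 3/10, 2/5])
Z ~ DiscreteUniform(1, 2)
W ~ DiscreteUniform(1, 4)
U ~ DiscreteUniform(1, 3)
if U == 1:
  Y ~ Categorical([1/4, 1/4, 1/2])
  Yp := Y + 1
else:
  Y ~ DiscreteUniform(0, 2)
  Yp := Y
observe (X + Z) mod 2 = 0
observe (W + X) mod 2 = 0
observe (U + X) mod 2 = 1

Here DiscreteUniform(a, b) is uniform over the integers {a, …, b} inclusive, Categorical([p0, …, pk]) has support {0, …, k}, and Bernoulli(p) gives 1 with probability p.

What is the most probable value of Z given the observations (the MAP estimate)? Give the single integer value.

Enumerate traces; 30 have nonzero weight after conditioning:
  (X=0, Z=2, W=2, U=1, Y=0) weight 1/320
  (X=0, Z=2, W=2, U=1, Y=1) weight 1/320
  (X=0, Z=2, W=2, U=1, Y=2) weight 1/160
  (X=0, Z=2, W=2, U=3, Y=0) weight 1/240
  (X=0, Z=2, W=2, U=3, Y=1) weight 1/240
  (X=0, Z=2, W=2, U=3, Y=2) weight 1/240
  (X=0, Z=2, W=4, U=1, Y=0) weight 1/320
  (X=0, Z=2, W=4, U=1, Y=1) weight 1/320
  (X=1, Z=1, W=1, U=2, Y=0) weight 1/240
  … 21 more
Group by Z:
  weight(Z=1) = 1/40
  weight(Z=2) = 7/60
Total weight = 1/40 + 7/60 = 17/120
P(Z=1 | obs) = 1/40 / 17/120 = 3/17
P(Z=2 | obs) = 7/60 / 17/120 = 14/17
argmax = 2

argmax_v P(Z = v | obs) = 2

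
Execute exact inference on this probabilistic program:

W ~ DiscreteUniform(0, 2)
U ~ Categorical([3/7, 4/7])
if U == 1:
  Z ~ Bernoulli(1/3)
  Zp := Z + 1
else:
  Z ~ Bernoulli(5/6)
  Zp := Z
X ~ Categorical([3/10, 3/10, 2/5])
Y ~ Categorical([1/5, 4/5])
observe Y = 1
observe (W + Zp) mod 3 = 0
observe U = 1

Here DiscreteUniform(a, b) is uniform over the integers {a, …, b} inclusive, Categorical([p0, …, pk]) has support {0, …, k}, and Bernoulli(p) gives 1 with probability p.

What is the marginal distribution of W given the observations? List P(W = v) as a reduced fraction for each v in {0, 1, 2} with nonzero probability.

P(W=1) = 1/3, P(W=2) = 2/3

Enumerate traces; 6 have nonzero weight after conditioning:
  (W=1, U=1, Z=1, X=0, Y=1) weight 8/525
  (W=1, U=1, Z=1, X=1, Y=1) weight 8/525
  (W=1, U=1, Z=1, X=2, Y=1) weight 32/1575
  (W=2, U=1, Z=0, X=0, Y=1) weight 16/525
  (W=2, U=1, Z=0, X=1, Y=1) weight 16/525
  (W=2, U=1, Z=0, X=2, Y=1) weight 64/1575
Group by W:
  weight(W=1) = 16/315
  weight(W=2) = 32/315
Total weight = 16/315 + 32/315 = 16/105
P(W=1 | obs) = 16/315 / 16/105 = 1/3
P(W=2 | obs) = 32/315 / 16/105 = 2/3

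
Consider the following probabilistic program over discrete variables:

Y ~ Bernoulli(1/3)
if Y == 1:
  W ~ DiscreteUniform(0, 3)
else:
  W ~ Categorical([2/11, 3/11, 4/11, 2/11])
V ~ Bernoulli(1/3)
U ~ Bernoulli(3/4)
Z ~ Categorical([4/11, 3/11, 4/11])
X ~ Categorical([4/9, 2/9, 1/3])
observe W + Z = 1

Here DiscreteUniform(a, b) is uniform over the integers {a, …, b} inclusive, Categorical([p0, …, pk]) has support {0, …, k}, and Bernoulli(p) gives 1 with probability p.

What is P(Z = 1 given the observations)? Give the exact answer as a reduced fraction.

P(Z = 1 | obs) = 81/221

Enumerate traces; 48 have nonzero weight after conditioning:
  (Y=0, W=0, V=0, U=0, Z=1, X=0) weight 8/3267
  (Y=0, W=0, V=0, U=0, Z=1, X=1) weight 4/3267
  (Y=0, W=0, V=0, U=0, Z=1, X=2) weight 2/1089
  (Y=0, W=0, V=0, U=1, Z=1, X=0) weight 8/1089
  (Y=0, W=0, V=0, U=1, Z=1, X=1) weight 4/1089
  (Y=0, W=0, V=0, U=1, Z=1, X=2) weight 2/363
  (Y=0, W=0, V=1, U=0, Z=1, X=0) weight 4/3267
  (Y=0, W=0, V=1, U=0, Z=1, X=1) weight 2/3267
  (Y=0, W=1, V=0, U=0, Z=0, X=0) weight 16/3267
  … 39 more
Group by Z:
  weight(Z=0) = 35/363
  weight(Z=1) = 27/484
Total weight = 35/363 + 27/484 = 221/1452
P(Z=0 | obs) = 35/363 / 221/1452 = 140/221
P(Z=1 | obs) = 27/484 / 221/1452 = 81/221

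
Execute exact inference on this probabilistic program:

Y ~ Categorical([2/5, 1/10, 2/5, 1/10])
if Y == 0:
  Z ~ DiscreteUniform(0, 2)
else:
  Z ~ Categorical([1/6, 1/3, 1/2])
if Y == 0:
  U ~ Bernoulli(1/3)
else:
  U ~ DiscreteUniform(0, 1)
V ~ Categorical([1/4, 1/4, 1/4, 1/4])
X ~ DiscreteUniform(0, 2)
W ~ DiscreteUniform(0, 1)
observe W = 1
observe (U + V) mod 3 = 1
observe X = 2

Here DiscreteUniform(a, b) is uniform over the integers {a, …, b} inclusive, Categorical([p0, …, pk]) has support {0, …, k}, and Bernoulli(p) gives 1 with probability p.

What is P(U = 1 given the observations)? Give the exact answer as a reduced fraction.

Enumerate traces; 36 have nonzero weight after conditioning:
  (Y=0, Z=0, U=0, V=1, X=2, W=1) weight 1/270
  (Y=0, Z=0, U=1, V=0, X=2, W=1) weight 1/540
  (Y=0, Z=0, U=1, V=3, X=2, W=1) weight 1/540
  (Y=0, Z=1, U=0, V=1, X=2, W=1) weight 1/270
  (Y=0, Z=1, U=1, V=0, X=2, W=1) weight 1/540
  (Y=0, Z=1, U=1, V=3, X=2, W=1) weight 1/540
  (Y=0, Z=2, U=0, V=1, X=2, W=1) weight 1/270
  (Y=0, Z=2, U=1, V=0, X=2, W=1) weight 1/540
  … 28 more
Group by U:
  weight(U=0) = 17/720
  weight(U=1) = 13/360
Total weight = 17/720 + 13/360 = 43/720
P(U=0 | obs) = 17/720 / 43/720 = 17/43
P(U=1 | obs) = 13/360 / 43/720 = 26/43

P(U = 1 | obs) = 26/43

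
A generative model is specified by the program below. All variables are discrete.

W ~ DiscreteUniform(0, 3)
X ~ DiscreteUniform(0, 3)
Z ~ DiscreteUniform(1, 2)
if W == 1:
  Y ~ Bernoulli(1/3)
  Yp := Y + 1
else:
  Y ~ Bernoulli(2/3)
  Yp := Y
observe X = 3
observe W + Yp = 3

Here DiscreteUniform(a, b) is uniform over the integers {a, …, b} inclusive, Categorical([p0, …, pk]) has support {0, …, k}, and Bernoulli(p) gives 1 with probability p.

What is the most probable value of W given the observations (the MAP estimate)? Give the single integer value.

argmax_v P(W = v | obs) = 2

Enumerate traces; 6 have nonzero weight after conditioning:
  (W=1, X=3, Z=1, Y=1) weight 1/96
  (W=1, X=3, Z=2, Y=1) weight 1/96
  (W=2, X=3, Z=1, Y=1) weight 1/48
  (W=2, X=3, Z=2, Y=1) weight 1/48
  (W=3, X=3, Z=1, Y=0) weight 1/96
  (W=3, X=3, Z=2, Y=0) weight 1/96
Group by W:
  weight(W=1) = 1/48
  weight(W=2) = 1/24
  weight(W=3) = 1/48
Total weight = 1/48 + 1/24 + 1/48 = 1/12
P(W=1 | obs) = 1/48 / 1/12 = 1/4
P(W=2 | obs) = 1/24 / 1/12 = 1/2
P(W=3 | obs) = 1/48 / 1/12 = 1/4
argmax = 2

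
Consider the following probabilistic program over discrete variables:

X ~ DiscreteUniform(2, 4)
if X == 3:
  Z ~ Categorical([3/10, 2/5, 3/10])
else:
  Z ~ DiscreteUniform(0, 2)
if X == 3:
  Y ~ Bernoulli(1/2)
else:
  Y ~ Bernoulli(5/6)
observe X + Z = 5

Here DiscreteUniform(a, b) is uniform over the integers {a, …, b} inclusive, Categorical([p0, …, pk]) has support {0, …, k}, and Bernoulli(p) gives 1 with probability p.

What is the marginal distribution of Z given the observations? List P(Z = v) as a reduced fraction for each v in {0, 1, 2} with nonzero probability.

Enumerate traces; 4 have nonzero weight after conditioning:
  (X=3, Z=2, Y=0) weight 1/20
  (X=3, Z=2, Y=1) weight 1/20
  (X=4, Z=1, Y=0) weight 1/54
  (X=4, Z=1, Y=1) weight 5/54
Group by Z:
  weight(Z=1) = 1/9
  weight(Z=2) = 1/10
Total weight = 1/9 + 1/10 = 19/90
P(Z=1 | obs) = 1/9 / 19/90 = 10/19
P(Z=2 | obs) = 1/10 / 19/90 = 9/19

P(Z=1) = 10/19, P(Z=2) = 9/19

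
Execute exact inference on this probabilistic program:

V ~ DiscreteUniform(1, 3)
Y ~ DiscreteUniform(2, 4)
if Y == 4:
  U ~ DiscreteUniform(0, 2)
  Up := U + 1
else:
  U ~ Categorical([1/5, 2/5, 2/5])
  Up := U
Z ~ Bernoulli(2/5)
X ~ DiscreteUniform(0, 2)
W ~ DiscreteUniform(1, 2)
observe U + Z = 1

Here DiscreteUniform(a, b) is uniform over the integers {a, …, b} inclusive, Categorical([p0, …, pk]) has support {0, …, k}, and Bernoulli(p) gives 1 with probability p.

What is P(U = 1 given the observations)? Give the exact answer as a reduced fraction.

P(U = 1 | obs) = 51/73

Enumerate traces; 108 have nonzero weight after conditioning:
  (V=1, Y=2, U=0, Z=1, X=0, W=1) weight 1/675
  (V=1, Y=2, U=0, Z=1, X=0, W=2) weight 1/675
  (V=1, Y=2, U=0, Z=1, X=1, W=1) weight 1/675
  (V=1, Y=2, U=0, Z=1, X=1, W=2) weight 1/675
  (V=1, Y=2, U=0, Z=1, X=2, W=1) weight 1/675
  (V=1, Y=2, U=0, Z=1, X=2, W=2) weight 1/675
  (V=1, Y=2, U=1, Z=0, X=0, W=1) weight 1/225
  (V=1, Y=2, U=1, Z=0, X=0, W=2) weight 1/225
  … 100 more
Group by U:
  weight(U=0) = 22/225
  weight(U=1) = 17/75
Total weight = 22/225 + 17/75 = 73/225
P(U=0 | obs) = 22/225 / 73/225 = 22/73
P(U=1 | obs) = 17/75 / 73/225 = 51/73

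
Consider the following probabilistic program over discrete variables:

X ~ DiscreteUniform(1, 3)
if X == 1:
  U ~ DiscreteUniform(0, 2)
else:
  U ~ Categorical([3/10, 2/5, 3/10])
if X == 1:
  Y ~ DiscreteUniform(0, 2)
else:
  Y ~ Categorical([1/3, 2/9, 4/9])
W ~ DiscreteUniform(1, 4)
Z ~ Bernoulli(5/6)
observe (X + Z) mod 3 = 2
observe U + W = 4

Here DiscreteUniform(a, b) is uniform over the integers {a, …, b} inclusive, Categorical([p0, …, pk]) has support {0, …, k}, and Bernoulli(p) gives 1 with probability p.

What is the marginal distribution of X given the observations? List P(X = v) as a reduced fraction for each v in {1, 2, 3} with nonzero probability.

Enumerate traces; 18 have nonzero weight after conditioning:
  (X=1, U=0, Y=0, W=4, Z=1) weight 5/648
  (X=1, U=0, Y=1, W=4, Z=1) weight 5/648
  (X=1, U=0, Y=2, W=4, Z=1) weight 5/648
  (X=1, U=1, Y=0, W=3, Z=1) weight 5/648
  (X=1, U=1, Y=1, W=3, Z=1) weight 5/648
  (X=1, U=1, Y=2, W=3, Z=1) weight 5/648
  (X=1, U=2, Y=0, W=2, Z=1) weight 5/648
  (X=1, U=2, Y=1, W=2, Z=1) weight 5/648
  (X=2, U=0, Y=0, W=4, Z=0) weight 1/720
  … 9 more
Group by X:
  weight(X=1) = 5/72
  weight(X=2) = 1/72
Total weight = 5/72 + 1/72 = 1/12
P(X=1 | obs) = 5/72 / 1/12 = 5/6
P(X=2 | obs) = 1/72 / 1/12 = 1/6

P(X=1) = 5/6, P(X=2) = 1/6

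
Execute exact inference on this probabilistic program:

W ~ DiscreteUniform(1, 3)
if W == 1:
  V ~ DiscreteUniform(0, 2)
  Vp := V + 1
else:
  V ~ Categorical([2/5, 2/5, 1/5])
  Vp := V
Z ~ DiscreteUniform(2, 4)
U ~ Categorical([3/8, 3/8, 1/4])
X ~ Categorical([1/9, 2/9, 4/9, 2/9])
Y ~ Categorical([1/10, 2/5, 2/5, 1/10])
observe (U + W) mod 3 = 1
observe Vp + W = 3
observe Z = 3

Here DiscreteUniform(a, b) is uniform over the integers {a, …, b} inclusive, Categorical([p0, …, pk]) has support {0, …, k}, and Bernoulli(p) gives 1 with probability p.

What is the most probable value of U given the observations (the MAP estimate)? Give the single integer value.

Enumerate traces; 48 have nonzero weight after conditioning:
  (W=1, V=1, Z=3, U=0, X=0, Y=0) weight 1/6480
  (W=1, V=1, Z=3, U=0, X=0, Y=1) weight 1/1620
  (W=1, V=1, Z=3, U=0, X=0, Y=2) weight 1/1620
  (W=1, V=1, Z=3, U=0, X=0, Y=3) weight 1/6480
  (W=1, V=1, Z=3, U=0, X=1, Y=0) weight 1/3240
  (W=1, V=1, Z=3, U=0, X=1, Y=1) weight 1/810
  (W=1, V=1, Z=3, U=0, X=1, Y=2) weight 1/810
  (W=1, V=1, Z=3, U=0, X=1, Y=3) weight 1/3240
  (W=2, V=1, Z=3, U=2, X=0, Y=0) weight 1/8100
  (W=3, V=0, Z=3, U=1, X=0, Y=0) weight 1/5400
  … 38 more
Group by U:
  weight(U=0) = 1/72
  weight(U=1) = 1/60
  weight(U=2) = 1/90
Total weight = 1/72 + 1/60 + 1/90 = 1/24
P(U=0 | obs) = 1/72 / 1/24 = 1/3
P(U=1 | obs) = 1/60 / 1/24 = 2/5
P(U=2 | obs) = 1/90 / 1/24 = 4/15
argmax = 1

argmax_v P(U = v | obs) = 1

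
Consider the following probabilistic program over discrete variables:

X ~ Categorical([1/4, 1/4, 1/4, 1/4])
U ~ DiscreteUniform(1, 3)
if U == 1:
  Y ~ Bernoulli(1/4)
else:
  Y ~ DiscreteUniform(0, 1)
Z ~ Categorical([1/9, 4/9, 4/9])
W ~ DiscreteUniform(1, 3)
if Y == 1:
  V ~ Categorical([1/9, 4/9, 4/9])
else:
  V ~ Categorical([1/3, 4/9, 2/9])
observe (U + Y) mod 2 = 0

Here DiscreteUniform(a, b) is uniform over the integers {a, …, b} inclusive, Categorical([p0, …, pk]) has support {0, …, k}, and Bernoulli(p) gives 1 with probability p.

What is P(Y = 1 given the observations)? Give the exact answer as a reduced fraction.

P(Y = 1 | obs) = 3/5

Enumerate traces; 324 have nonzero weight after conditioning:
  (X=0, U=1, Y=1, Z=0, W=1, V=0) weight 1/11664
  (X=0, U=1, Y=1, Z=0, W=1, V=1) weight 1/2916
  (X=0, U=1, Y=1, Z=0, W=1, V=2) weight 1/2916
  (X=0, U=1, Y=1, Z=0, W=2, V=0) weight 1/11664
  (X=0, U=1, Y=1, Z=0, W=2, V=1) weight 1/2916
  (X=0, U=1, Y=1, Z=0, W=2, V=2) weight 1/2916
  (X=0, U=1, Y=1, Z=0, W=3, V=0) weight 1/11664
  (X=0, U=1, Y=1, Z=0, W=3, V=1) weight 1/2916
  (X=0, U=2, Y=0, Z=0, W=1, V=0) weight 1/1944
  … 315 more
Group by Y:
  weight(Y=0) = 1/6
  weight(Y=1) = 1/4
Total weight = 1/6 + 1/4 = 5/12
P(Y=0 | obs) = 1/6 / 5/12 = 2/5
P(Y=1 | obs) = 1/4 / 5/12 = 3/5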